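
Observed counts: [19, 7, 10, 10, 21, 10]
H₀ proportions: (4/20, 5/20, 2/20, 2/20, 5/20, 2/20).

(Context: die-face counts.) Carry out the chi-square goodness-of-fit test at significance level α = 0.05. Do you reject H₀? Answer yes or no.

reject H₀: no

n = 77; E_i = n·p_i = [15.40, 19.25, 7.70, 7.70, 19.25, 7.70]
χ² = (19−15.40)²/15.40 + (7−19.25)²/19.25 + (10−7.70)²/7.70 + (10−7.70)²/7.70 + (21−19.25)²/19.25 + (10−7.70)²/7.70 = 10.8571
df = 5
p-value (upper-tail) = 0.05429
At α=0.05: p ≥ α → fail to reject H₀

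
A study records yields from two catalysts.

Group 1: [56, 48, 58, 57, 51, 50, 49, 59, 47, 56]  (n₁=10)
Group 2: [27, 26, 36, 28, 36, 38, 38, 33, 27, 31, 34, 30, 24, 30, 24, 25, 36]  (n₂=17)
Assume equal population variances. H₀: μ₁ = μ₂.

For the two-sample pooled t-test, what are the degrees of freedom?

df = n₁ + n₂ − 2 = 10 + 17 − 2 = 25

degrees of freedom = 25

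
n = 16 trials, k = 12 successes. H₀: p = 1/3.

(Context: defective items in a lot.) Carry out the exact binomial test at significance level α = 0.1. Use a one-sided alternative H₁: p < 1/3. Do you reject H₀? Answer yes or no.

reject H₀: no

Exact binomial: n=16, k=12, p₀=1/3=0.3333
P(X≤12) from Σ C(n,i)·p₀^i·(1−p₀)^(n−i)
p-value (one-sided, H₁ less) = 0.99988
At α=0.1: p ≥ α → fail to reject H₀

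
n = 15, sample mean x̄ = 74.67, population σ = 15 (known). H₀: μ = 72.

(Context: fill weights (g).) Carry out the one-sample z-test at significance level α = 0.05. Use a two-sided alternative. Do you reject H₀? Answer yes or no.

SE = σ/√n = 15/√15 = 3.8730
z = (x̄−μ₀)/SE = (74.67−72)/3.8730 = 0.6894
p-value (two-sided) = 0.49058
At α=0.05: p ≥ α → fail to reject H₀

reject H₀: no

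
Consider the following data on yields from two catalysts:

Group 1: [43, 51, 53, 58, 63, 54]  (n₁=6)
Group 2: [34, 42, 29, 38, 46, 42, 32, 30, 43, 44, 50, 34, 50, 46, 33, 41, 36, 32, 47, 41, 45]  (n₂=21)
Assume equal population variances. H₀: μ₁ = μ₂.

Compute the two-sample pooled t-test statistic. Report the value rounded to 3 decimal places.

x̄₁=53.667, s₁=6.743, n₁=6
x̄₂=39.762, s₂=6.595, n₂=21
s_p² = [5·6.743² + 20·6.595²]/25 = 43.8857
SE = √(s_p²·(1/6+1/21)) = 3.0666
t = (53.667−39.762)/3.0666 = 4.5342
df = 25

test statistic = 4.534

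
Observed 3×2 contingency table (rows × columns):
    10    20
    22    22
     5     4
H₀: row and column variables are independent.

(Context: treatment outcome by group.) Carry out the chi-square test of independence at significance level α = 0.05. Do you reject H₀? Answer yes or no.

reject H₀: no

Row totals [30, 44, 9], col totals [37, 46], n=83
χ² = (10−13.37)²/13.37 + (20−16.63)²/16.63 + (22−19.61)²/19.61 + (22−24.39)²/24.39 + (5−4.01)²/4.01 + (4−4.99)²/4.99 = 2.4979
df = 2
p-value (upper-tail) = 0.28680
At α=0.05: p ≥ α → fail to reject H₀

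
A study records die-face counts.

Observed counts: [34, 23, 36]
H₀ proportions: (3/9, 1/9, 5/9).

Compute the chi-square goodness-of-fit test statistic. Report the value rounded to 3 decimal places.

n = 93; E_i = n·p_i = [31.00, 10.33, 51.67]
χ² = (34−31.00)²/31.00 + (23−10.33)²/10.33 + (36−51.67)²/51.67 = 20.5677
df = 2

test statistic = 20.568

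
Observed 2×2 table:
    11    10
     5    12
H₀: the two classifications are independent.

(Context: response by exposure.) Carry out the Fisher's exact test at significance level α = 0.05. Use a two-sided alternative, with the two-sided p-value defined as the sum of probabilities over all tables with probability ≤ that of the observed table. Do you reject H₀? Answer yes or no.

reject H₀: no

Margins: r₁=21, r₂=17, c₁=16, c₂=22, n=38
p_obs = C(21,11)·C(17,5)/C(38,16); sum pmf over tables with pmf ≤ p_obs
p-value (two-sided) = 0.19716
At α=0.05: p ≥ α → fail to reject H₀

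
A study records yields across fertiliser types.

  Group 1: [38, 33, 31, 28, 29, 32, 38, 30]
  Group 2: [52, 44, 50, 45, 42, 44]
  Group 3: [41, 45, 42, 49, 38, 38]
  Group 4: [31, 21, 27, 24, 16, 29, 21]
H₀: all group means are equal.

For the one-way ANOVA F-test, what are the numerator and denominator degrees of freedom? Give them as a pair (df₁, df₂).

degrees of freedom = [3, 23]

k = 4 groups, N = 27 total
df = (k−1, N−k) = (4−1, 27−4) = (3, 23)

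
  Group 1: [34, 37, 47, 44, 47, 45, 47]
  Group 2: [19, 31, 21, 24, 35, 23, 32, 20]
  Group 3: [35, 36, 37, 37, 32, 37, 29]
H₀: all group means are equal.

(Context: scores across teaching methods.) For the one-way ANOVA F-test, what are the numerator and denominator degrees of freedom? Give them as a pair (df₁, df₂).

k = 3 groups, N = 22 total
df = (k−1, N−k) = (3−1, 22−3) = (2, 19)

degrees of freedom = [2, 19]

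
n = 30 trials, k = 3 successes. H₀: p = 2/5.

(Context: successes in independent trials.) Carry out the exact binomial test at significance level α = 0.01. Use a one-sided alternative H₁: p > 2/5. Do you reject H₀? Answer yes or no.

Exact binomial: n=30, k=3, p₀=2/5=0.4000
P(X≥3) from Σ C(n,i)·p₀^i·(1−p₀)^(n−i)
p-value (one-sided, H₁ greater) = 0.99995
At α=0.01: p ≥ α → fail to reject H₀

reject H₀: no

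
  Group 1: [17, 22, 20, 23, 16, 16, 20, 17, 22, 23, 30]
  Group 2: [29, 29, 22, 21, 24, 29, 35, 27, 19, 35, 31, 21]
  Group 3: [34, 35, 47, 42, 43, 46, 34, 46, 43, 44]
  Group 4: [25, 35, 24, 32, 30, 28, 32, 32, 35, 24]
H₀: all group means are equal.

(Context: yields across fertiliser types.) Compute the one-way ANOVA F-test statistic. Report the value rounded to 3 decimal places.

Group means [20.55, 26.83, 41.40, 29.70], grand mean 29.279
SSB = Σnᵢ(x̄ᵢ−x̄)² = 2381.757; SSW = ΣΣ(x−x̄ᵢ)² = 896.894
MSB = 2381.757/3 = 793.9191; MSW = 896.894/39 = 22.9973
F = MSB/MSW = 34.5223
df = (3, 39)

test statistic = 34.522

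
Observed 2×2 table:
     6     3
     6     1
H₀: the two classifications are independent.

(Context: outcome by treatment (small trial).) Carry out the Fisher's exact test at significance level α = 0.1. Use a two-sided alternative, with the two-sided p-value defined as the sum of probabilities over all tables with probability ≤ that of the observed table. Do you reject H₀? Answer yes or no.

reject H₀: no

Margins: r₁=9, r₂=7, c₁=12, c₂=4, n=16
p_obs = C(9,6)·C(7,6)/C(16,12); sum pmf over tables with pmf ≤ p_obs
p-value (two-sided) = 0.58462
At α=0.1: p ≥ α → fail to reject H₀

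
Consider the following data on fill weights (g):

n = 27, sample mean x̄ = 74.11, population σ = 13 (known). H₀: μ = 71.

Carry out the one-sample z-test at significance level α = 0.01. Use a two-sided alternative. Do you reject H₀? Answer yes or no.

SE = σ/√n = 13/√27 = 2.5019
z = (x̄−μ₀)/SE = (74.11−71)/2.5019 = 1.2431
p-value (two-sided) = 0.21384
At α=0.01: p ≥ α → fail to reject H₀

reject H₀: no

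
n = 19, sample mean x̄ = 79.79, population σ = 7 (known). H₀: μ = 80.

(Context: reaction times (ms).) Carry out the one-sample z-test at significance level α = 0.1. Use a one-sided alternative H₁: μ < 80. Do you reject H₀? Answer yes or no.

SE = σ/√n = 7/√19 = 1.6059
z = (x̄−μ₀)/SE = (79.79−80)/1.6059 = -0.1308
p-value (one-sided, H₁ less) = 0.44798
At α=0.1: p ≥ α → fail to reject H₀

reject H₀: no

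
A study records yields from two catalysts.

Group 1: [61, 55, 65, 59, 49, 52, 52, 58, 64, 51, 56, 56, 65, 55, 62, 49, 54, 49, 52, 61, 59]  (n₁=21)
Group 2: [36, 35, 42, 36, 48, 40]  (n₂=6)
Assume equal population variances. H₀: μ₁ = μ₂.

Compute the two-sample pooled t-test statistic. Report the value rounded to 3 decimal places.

x̄₁=56.381, s₁=5.277, n₁=21
x̄₂=39.500, s₂=4.970, n₂=6
s_p² = [20·5.277² + 5·4.970²]/25 = 27.2181
SE = √(s_p²·(1/21+1/6)) = 2.4150
t = (56.381−39.500)/2.4150 = 6.9899
df = 25

test statistic = 6.990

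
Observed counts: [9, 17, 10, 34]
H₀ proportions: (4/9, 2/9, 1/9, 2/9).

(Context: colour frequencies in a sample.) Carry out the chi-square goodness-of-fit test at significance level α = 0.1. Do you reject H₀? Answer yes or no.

n = 70; E_i = n·p_i = [31.11, 15.56, 7.78, 15.56]
χ² = (9−31.11)²/31.11 + (17−15.56)²/15.56 + (10−7.78)²/7.78 + (34−15.56)²/15.56 = 38.3536
df = 3
p-value (upper-tail) = 0.00000
At α=0.1: p < α → reject H₀

reject H₀: yes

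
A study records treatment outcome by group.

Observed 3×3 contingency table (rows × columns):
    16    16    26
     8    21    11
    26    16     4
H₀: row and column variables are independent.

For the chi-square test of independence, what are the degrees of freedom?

df = (r−1)(c−1) = (3−1)·(3−1) = 4

degrees of freedom = 4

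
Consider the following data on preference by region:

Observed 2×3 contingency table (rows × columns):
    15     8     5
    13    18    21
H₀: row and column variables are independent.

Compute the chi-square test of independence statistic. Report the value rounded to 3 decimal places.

Row totals [28, 52], col totals [28, 26, 26], n=80
χ² = (15−9.80)²/9.80 + (8−9.10)²/9.10 + (5−9.10)²/9.10 + (13−18.20)²/18.20 + (18−16.90)²/16.90 + (21−16.90)²/16.90 = 7.2914
df = 2

test statistic = 7.291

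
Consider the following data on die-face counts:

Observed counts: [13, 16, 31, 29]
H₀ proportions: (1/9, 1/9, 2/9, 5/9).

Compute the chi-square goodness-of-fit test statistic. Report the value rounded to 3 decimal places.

test statistic = 19.576

n = 89; E_i = n·p_i = [9.89, 9.89, 19.78, 49.44]
χ² = (13−9.89)²/9.89 + (16−9.89)²/9.89 + (31−19.78)²/19.78 + (29−49.44)²/49.44 = 19.5764
df = 3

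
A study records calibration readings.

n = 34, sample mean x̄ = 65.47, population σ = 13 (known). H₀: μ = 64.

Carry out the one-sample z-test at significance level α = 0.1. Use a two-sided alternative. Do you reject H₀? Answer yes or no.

reject H₀: no

SE = σ/√n = 13/√34 = 2.2295
z = (x̄−μ₀)/SE = (65.47−64)/2.2295 = 0.6593
p-value (two-sided) = 0.50967
At α=0.1: p ≥ α → fail to reject H₀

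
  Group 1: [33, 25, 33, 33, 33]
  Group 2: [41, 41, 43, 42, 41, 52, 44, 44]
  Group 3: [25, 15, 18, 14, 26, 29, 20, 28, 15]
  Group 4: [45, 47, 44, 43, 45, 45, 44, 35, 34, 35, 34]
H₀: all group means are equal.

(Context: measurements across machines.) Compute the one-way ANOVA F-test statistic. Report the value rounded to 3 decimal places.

Group means [31.40, 43.50, 21.11, 41.00], grand mean 34.727
SSB = Σnᵢ(x̄ᵢ−x̄)² = 2772.457; SSW = ΣΣ(x−x̄ᵢ)² = 706.089
MSB = 2772.457/3 = 924.1522; MSW = 706.089/29 = 24.3479
F = MSB/MSW = 37.9561
df = (3, 29)

test statistic = 37.956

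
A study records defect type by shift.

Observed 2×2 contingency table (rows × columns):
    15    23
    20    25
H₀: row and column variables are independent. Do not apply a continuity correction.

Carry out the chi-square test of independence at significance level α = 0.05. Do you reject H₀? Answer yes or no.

reject H₀: no

Row totals [38, 45], col totals [35, 48], n=83
χ² = (15−16.02)²/16.02 + (23−21.98)²/21.98 + (20−18.98)²/18.98 + (25−26.02)²/26.02 = 0.2087
df = 1
p-value (upper-tail) = 0.64775
At α=0.05: p ≥ α → fail to reject H₀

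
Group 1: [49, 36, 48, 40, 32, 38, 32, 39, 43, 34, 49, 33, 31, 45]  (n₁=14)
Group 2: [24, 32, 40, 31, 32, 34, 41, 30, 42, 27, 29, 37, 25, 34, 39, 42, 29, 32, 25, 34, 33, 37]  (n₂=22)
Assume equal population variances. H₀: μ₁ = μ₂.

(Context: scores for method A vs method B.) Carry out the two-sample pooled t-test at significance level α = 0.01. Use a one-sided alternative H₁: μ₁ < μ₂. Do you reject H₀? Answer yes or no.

x̄₁=39.214, s₁=6.600, n₁=14
x̄₂=33.136, s₂=5.514, n₂=22
s_p² = [13·6.600² + 21·5.514²]/34 = 35.4396
SE = √(s_p²·(1/14+1/22)) = 2.0353
t = (39.214−33.136)/2.0353 = 2.9863
df = 34
p-value (one-sided, H₁ less) = 0.99740
At α=0.01: p ≥ α → fail to reject H₀

reject H₀: no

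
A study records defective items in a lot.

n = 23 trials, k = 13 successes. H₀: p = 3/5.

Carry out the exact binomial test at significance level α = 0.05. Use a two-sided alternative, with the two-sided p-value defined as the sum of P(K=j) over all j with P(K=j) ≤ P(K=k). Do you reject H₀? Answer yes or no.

reject H₀: no

Exact binomial: n=23, k=13, p₀=3/5=0.6000
P(X=j) = C(n,j)·p₀^j·(1−p₀)^(n−j); p = Σ P(X=j) over j with P(X=j) ≤ P(X=13)
p-value (two-sided) = 0.83213
At α=0.05: p ≥ α → fail to reject H₀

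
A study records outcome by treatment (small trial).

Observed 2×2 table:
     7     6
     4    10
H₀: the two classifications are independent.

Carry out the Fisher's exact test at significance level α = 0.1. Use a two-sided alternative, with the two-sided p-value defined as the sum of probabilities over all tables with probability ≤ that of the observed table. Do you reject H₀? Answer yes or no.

Margins: r₁=13, r₂=14, c₁=11, c₂=16, n=27
p_obs = C(13,7)·C(14,4)/C(27,11); sum pmf over tables with pmf ≤ p_obs
p-value (two-sided) = 0.25186
At α=0.1: p ≥ α → fail to reject H₀

reject H₀: no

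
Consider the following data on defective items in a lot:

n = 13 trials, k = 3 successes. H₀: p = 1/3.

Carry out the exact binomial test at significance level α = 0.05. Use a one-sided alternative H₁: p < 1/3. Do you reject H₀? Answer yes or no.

Exact binomial: n=13, k=3, p₀=1/3=0.3333
P(X≤3) from Σ C(n,i)·p₀^i·(1−p₀)^(n−i)
p-value (one-sided, H₁ less) = 0.32242
At α=0.05: p ≥ α → fail to reject H₀

reject H₀: no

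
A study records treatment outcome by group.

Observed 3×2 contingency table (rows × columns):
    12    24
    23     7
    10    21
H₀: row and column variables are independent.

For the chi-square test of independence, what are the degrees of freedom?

degrees of freedom = 2

df = (r−1)(c−1) = (3−1)·(2−1) = 2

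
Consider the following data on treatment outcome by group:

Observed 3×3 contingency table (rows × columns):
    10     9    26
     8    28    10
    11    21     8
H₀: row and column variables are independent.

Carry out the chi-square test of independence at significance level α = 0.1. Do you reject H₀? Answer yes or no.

reject H₀: yes

Row totals [45, 46, 40], col totals [29, 58, 44], n=131
χ² = (10−9.96)²/9.96 + (9−19.92)²/19.92 + (26−15.11)²/15.11 + (8−10.18)²/10.18 + (28−20.37)²/20.37 + (10−15.45)²/15.45 + (11−8.85)²/8.85 + (21−17.71)²/17.71 + (8−13.44)²/13.44 = 22.4106
df = 4
p-value (upper-tail) = 0.00017
At α=0.1: p < α → reject H₀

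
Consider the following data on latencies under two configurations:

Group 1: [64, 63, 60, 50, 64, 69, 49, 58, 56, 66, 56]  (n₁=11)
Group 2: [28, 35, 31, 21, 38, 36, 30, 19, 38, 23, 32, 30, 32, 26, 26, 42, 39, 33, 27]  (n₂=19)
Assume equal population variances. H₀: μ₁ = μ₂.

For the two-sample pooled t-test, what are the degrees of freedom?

degrees of freedom = 28

df = n₁ + n₂ − 2 = 11 + 19 − 2 = 28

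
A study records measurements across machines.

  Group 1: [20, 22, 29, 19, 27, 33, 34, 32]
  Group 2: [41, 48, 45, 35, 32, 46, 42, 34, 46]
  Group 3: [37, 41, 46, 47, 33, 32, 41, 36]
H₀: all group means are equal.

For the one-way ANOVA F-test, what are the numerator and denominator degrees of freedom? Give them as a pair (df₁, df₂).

k = 3 groups, N = 25 total
df = (k−1, N−k) = (3−1, 25−3) = (2, 22)

degrees of freedom = [2, 22]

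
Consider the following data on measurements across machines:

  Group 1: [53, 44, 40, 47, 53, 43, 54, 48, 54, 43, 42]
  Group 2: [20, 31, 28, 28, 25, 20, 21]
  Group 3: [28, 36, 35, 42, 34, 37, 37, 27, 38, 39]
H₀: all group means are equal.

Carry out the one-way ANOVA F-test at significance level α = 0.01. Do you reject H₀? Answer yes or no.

reject H₀: yes

Group means [47.36, 24.71, 35.30], grand mean 37.393
SSB = Σnᵢ(x̄ᵢ−x̄)² = 2262.605; SSW = ΣΣ(x−x̄ᵢ)² = 600.074
MSB = 2262.605/2 = 1131.3023; MSW = 600.074/25 = 24.0030
F = MSB/MSW = 47.1318
df = (2, 25)
p-value (upper-tail) = 0.00000
At α=0.01: p < α → reject H₀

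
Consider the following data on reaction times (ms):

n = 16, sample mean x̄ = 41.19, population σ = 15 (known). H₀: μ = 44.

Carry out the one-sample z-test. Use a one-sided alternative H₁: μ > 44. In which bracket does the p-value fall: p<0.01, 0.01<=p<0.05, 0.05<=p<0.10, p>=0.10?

p-value bracket: p>=0.10

SE = σ/√n = 15/√16 = 3.7500
z = (x̄−μ₀)/SE = (41.19−44)/3.7500 = -0.7493
p-value (one-sided, H₁ greater) = 0.77317
→ bracket: p>=0.10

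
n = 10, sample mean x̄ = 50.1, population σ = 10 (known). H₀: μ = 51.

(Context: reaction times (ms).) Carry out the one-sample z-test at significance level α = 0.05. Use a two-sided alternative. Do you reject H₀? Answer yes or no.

SE = σ/√n = 10/√10 = 3.1623
z = (x̄−μ₀)/SE = (50.1−51)/3.1623 = -0.2846
p-value (two-sided) = 0.77595
At α=0.05: p ≥ α → fail to reject H₀

reject H₀: no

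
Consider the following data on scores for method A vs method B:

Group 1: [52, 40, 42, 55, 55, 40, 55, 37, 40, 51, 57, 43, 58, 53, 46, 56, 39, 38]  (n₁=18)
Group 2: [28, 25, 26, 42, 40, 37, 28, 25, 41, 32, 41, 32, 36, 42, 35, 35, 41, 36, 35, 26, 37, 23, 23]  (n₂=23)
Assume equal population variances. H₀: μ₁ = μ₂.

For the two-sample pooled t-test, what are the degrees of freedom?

degrees of freedom = 39

df = n₁ + n₂ − 2 = 18 + 23 − 2 = 39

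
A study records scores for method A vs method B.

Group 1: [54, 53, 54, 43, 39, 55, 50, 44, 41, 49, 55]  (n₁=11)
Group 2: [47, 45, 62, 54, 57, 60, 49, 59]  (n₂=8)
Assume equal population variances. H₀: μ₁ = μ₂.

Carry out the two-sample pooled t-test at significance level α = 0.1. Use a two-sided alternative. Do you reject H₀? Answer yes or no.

reject H₀: yes

x̄₁=48.818, s₁=6.030, n₁=11
x̄₂=54.125, s₂=6.424, n₂=8
s_p² = [10·6.030² + 7·6.424²]/17 = 38.3830
SE = √(s_p²·(1/11+1/8)) = 2.8788
t = (48.818−54.125)/2.8788 = -1.8434
df = 17
p-value (two-sided) = 0.08277
At α=0.1: p < α → reject H₀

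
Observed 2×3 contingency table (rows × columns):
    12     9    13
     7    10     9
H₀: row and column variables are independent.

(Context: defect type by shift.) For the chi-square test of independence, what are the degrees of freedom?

df = (r−1)(c−1) = (2−1)·(3−1) = 2

degrees of freedom = 2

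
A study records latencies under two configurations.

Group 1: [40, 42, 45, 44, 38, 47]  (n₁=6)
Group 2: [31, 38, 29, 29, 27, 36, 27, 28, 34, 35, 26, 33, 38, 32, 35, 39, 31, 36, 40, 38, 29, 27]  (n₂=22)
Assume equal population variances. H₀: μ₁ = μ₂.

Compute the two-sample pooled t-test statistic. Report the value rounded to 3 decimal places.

test statistic = 5.077

x̄₁=42.667, s₁=3.327, n₁=6
x̄₂=32.636, s₂=4.489, n₂=22
s_p² = [5·3.327² + 21·4.489²]/26 = 18.4009
SE = √(s_p²·(1/6+1/22)) = 1.9757
t = (42.667−32.636)/1.9757 = 5.0769
df = 26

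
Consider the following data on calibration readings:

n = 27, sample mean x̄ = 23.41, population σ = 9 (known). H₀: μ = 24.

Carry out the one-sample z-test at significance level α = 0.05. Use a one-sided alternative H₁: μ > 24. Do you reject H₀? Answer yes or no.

reject H₀: no

SE = σ/√n = 9/√27 = 1.7321
z = (x̄−μ₀)/SE = (23.41−24)/1.7321 = -0.3406
p-value (one-sided, H₁ greater) = 0.63331
At α=0.05: p ≥ α → fail to reject H₀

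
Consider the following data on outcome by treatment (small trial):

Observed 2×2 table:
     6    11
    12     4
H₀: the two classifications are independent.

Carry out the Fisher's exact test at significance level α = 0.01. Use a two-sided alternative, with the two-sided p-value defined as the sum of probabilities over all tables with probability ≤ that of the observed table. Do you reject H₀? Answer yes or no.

Margins: r₁=17, r₂=16, c₁=18, c₂=15, n=33
p_obs = C(17,6)·C(16,12)/C(33,18); sum pmf over tables with pmf ≤ p_obs
p-value (two-sided) = 0.03664
At α=0.01: p ≥ α → fail to reject H₀

reject H₀: no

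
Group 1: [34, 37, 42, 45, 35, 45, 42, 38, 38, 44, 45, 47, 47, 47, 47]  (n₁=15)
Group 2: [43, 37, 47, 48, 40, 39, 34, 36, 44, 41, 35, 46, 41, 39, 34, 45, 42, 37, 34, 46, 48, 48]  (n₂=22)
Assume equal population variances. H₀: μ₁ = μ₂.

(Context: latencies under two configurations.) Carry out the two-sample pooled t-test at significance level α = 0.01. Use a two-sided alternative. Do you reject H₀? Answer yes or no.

reject H₀: no

x̄₁=42.200, s₁=4.632, n₁=15
x̄₂=41.091, s₂=4.937, n₂=22
s_p² = [14·4.632² + 21·4.937²]/35 = 23.2062
SE = √(s_p²·(1/15+1/22)) = 1.6130
t = (42.200−41.091)/1.6130 = 0.6876
df = 35
p-value (two-sided) = 0.49625
At α=0.01: p ≥ α → fail to reject H₀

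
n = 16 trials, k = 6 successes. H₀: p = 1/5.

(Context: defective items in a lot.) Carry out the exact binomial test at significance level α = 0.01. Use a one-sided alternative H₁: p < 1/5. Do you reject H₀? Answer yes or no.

Exact binomial: n=16, k=6, p₀=1/5=0.2000
P(X≤6) from Σ C(n,i)·p₀^i·(1−p₀)^(n−i)
p-value (one-sided, H₁ less) = 0.97334
At α=0.01: p ≥ α → fail to reject H₀

reject H₀: no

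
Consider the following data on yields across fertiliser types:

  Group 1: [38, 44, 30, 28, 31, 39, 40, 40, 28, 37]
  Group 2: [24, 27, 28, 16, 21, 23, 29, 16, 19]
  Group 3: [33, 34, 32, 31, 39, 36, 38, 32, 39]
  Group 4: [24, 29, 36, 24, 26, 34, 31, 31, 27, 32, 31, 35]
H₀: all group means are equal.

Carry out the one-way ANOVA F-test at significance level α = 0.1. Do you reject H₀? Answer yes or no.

reject H₀: yes

Group means [35.50, 22.56, 34.89, 30.00], grand mean 30.800
SSB = Σnᵢ(x̄ᵢ−x̄)² = 990.789; SSW = ΣΣ(x−x̄ᵢ)² = 753.611
MSB = 990.789/3 = 330.2630; MSW = 753.611/36 = 20.9336
F = MSB/MSW = 15.7767
df = (3, 36)
p-value (upper-tail) = 0.00000
At α=0.1: p < α → reject H₀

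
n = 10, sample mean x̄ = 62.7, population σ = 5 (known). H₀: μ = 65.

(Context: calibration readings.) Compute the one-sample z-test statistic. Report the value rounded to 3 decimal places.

SE = σ/√n = 5/√10 = 1.5811
z = (x̄−μ₀)/SE = (62.7−65)/1.5811 = -1.4546

test statistic = -1.455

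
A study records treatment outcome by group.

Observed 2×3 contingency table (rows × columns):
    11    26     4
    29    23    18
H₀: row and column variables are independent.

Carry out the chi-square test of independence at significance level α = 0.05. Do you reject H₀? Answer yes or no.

Row totals [41, 70], col totals [40, 49, 22], n=111
χ² = (11−14.77)²/14.77 + (26−18.10)²/18.10 + (4−8.13)²/8.13 + (29−25.23)²/25.23 + (23−30.90)²/30.90 + (18−13.87)²/13.87 = 10.3206
df = 2
p-value (upper-tail) = 0.00574
At α=0.05: p < α → reject H₀

reject H₀: yes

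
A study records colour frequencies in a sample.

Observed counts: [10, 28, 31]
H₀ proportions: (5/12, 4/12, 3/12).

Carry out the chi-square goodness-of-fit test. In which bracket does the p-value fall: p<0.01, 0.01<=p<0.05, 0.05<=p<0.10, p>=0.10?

n = 69; E_i = n·p_i = [28.75, 23.00, 17.25]
χ² = (10−28.75)²/28.75 + (28−23.00)²/23.00 + (31−17.25)²/17.25 = 24.2754
df = 2
p-value (upper-tail) = 0.00001
→ bracket: p<0.01

p-value bracket: p<0.01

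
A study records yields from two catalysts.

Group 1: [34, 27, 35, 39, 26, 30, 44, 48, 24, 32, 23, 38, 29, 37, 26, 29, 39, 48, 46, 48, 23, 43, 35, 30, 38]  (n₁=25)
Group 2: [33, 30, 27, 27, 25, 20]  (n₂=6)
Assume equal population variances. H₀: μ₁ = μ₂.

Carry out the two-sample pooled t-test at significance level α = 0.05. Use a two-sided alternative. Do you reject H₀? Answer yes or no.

reject H₀: yes

x̄₁=34.840, s₁=8.148, n₁=25
x̄₂=27.000, s₂=4.427, n₂=6
s_p² = [24·8.148² + 5·4.427²]/29 = 58.3228
SE = √(s_p²·(1/25+1/6)) = 3.4718
t = (34.840−27.000)/3.4718 = 2.2582
df = 29
p-value (two-sided) = 0.03163
At α=0.05: p < α → reject H₀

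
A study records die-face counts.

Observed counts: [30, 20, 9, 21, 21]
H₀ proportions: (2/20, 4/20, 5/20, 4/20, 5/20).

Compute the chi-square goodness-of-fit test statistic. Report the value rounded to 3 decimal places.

n = 101; E_i = n·p_i = [10.10, 20.20, 25.25, 20.20, 25.25]
χ² = (30−10.10)²/10.10 + (20−20.20)²/20.20 + (9−25.25)²/25.25 + (21−20.20)²/20.20 + (21−25.25)²/25.25 = 50.4158
df = 4

test statistic = 50.416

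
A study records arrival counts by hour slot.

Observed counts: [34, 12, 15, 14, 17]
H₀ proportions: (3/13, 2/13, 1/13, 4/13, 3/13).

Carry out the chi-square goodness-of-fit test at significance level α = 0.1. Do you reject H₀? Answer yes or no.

n = 92; E_i = n·p_i = [21.23, 14.15, 7.08, 28.31, 21.23]
χ² = (34−21.23)²/21.23 + (12−14.15)²/14.15 + (15−7.08)²/7.08 + (14−28.31)²/28.31 + (17−21.23)²/21.23 = 24.9529
df = 4
p-value (upper-tail) = 0.00005
At α=0.1: p < α → reject H₀

reject H₀: yes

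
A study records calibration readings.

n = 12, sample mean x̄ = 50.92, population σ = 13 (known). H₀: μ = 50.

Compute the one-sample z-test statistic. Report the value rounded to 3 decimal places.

test statistic = 0.245

SE = σ/√n = 13/√12 = 3.7528
z = (x̄−μ₀)/SE = (50.92−50)/3.7528 = 0.2452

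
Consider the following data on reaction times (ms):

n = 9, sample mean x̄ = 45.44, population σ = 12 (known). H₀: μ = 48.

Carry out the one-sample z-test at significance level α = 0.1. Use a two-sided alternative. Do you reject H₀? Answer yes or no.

reject H₀: no

SE = σ/√n = 12/√9 = 4.0000
z = (x̄−μ₀)/SE = (45.44−48)/4.0000 = -0.6400
p-value (two-sided) = 0.52217
At α=0.1: p ≥ α → fail to reject H₀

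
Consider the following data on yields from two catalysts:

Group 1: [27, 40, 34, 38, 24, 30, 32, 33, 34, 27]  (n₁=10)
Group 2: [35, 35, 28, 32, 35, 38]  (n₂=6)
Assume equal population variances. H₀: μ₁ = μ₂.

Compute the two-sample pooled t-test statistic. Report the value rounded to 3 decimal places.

x̄₁=31.900, s₁=5.021, n₁=10
x̄₂=33.833, s₂=3.430, n₂=6
s_p² = [9·5.021² + 5·3.430²]/14 = 20.4095
SE = √(s_p²·(1/10+1/6)) = 2.3329
t = (31.900−33.833)/2.3329 = -0.8287
df = 14

test statistic = -0.829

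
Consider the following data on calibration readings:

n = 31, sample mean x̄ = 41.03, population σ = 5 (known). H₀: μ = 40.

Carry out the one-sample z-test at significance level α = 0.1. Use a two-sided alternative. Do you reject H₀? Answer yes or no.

SE = σ/√n = 5/√31 = 0.8980
z = (x̄−μ₀)/SE = (41.03−40)/0.8980 = 1.1470
p-value (two-sided) = 0.25140
At α=0.1: p ≥ α → fail to reject H₀

reject H₀: no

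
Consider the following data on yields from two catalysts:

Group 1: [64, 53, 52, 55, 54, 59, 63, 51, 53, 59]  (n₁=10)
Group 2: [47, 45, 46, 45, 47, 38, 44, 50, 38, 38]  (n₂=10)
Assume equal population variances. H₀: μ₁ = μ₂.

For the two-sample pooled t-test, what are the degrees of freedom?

df = n₁ + n₂ − 2 = 10 + 10 − 2 = 18

degrees of freedom = 18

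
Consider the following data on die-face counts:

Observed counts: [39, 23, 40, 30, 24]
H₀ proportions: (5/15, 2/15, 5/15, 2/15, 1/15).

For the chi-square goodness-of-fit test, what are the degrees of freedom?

df = k − 1 = 5 − 1 = 4

degrees of freedom = 4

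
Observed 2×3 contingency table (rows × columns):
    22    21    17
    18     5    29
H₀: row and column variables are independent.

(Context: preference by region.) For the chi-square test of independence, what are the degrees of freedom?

degrees of freedom = 2

df = (r−1)(c−1) = (2−1)·(3−1) = 2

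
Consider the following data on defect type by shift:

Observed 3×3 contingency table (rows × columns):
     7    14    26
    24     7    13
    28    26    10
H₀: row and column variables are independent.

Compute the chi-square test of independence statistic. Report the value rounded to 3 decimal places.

test statistic = 29.161

Row totals [47, 44, 64], col totals [59, 47, 49], n=155
χ² = (7−17.89)²/17.89 + (14−14.25)²/14.25 + (26−14.86)²/14.86 + (24−16.75)²/16.75 + (7−13.34)²/13.34 + (13−13.91)²/13.91 + (28−24.36)²/24.36 + (26−19.41)²/19.41 + (10−20.23)²/20.23 = 29.1613
df = 4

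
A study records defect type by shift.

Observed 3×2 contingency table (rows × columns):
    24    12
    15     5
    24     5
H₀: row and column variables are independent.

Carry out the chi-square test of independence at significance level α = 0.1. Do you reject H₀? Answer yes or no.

reject H₀: no

Row totals [36, 20, 29], col totals [63, 22], n=85
χ² = (24−26.68)²/26.68 + (12−9.32)²/9.32 + (15−14.82)²/14.82 + (5−5.18)²/5.18 + (24−21.49)²/21.49 + (5−7.51)²/7.51 = 2.1787
df = 2
p-value (upper-tail) = 0.33643
At α=0.1: p ≥ α → fail to reject H₀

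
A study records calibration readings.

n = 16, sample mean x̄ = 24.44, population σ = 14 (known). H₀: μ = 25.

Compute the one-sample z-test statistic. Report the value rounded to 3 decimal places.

SE = σ/√n = 14/√16 = 3.5000
z = (x̄−μ₀)/SE = (24.44−25)/3.5000 = -0.1600

test statistic = -0.160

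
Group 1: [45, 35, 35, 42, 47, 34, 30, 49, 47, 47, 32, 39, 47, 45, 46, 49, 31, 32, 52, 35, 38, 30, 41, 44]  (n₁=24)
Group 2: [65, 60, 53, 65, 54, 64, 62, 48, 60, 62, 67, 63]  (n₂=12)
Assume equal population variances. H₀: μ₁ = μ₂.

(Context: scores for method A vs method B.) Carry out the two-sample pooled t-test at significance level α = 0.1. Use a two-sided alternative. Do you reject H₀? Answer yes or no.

reject H₀: yes

x̄₁=40.500, s₁=7.003, n₁=24
x̄₂=60.250, s₂=5.723, n₂=12
s_p² = [23·7.003² + 11·5.723²]/34 = 43.7721
SE = √(s_p²·(1/24+1/12)) = 2.3391
t = (40.500−60.250)/2.3391 = -8.4433
df = 34
p-value (two-sided) = 0.00000
At α=0.1: p < α → reject H₀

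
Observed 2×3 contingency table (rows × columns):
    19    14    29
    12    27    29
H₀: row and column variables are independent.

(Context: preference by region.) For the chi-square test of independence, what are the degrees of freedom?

degrees of freedom = 2

df = (r−1)(c−1) = (2−1)·(3−1) = 2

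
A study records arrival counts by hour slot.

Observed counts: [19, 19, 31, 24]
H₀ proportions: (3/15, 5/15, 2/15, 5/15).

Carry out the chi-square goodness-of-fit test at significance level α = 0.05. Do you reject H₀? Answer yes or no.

n = 93; E_i = n·p_i = [18.60, 31.00, 12.40, 31.00]
χ² = (19−18.60)²/18.60 + (19−31.00)²/31.00 + (31−12.40)²/12.40 + (24−31.00)²/31.00 = 34.1344
df = 3
p-value (upper-tail) = 0.00000
At α=0.05: p < α → reject H₀

reject H₀: yes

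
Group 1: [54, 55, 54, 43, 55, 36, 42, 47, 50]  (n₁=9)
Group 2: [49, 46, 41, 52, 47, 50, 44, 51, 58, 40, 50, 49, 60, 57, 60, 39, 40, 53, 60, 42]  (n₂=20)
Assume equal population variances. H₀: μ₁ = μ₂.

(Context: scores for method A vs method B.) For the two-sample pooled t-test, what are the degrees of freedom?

df = n₁ + n₂ − 2 = 9 + 20 − 2 = 27

degrees of freedom = 27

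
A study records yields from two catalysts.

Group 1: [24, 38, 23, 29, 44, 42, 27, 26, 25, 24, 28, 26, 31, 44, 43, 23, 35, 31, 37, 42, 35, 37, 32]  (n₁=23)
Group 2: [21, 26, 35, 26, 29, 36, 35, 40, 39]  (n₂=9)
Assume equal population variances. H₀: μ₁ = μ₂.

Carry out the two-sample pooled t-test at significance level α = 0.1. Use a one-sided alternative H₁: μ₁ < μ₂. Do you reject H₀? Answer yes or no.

x̄₁=32.435, s₁=7.298, n₁=23
x̄₂=31.889, s₂=6.604, n₂=9
s_p² = [22·7.298² + 8·6.604²]/30 = 50.6847
SE = √(s_p²·(1/23+1/9)) = 2.7992
t = (32.435−31.889)/2.7992 = 0.1950
df = 30
p-value (one-sided, H₁ less) = 0.57665
At α=0.1: p ≥ α → fail to reject H₀

reject H₀: no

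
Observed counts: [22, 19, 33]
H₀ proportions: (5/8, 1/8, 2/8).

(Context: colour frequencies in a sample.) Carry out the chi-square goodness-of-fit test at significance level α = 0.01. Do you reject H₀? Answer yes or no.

n = 74; E_i = n·p_i = [46.25, 9.25, 18.50]
χ² = (22−46.25)²/46.25 + (19−9.25)²/9.25 + (33−18.50)²/18.50 = 34.3568
df = 2
p-value (upper-tail) = 0.00000
At α=0.01: p < α → reject H₀

reject H₀: yes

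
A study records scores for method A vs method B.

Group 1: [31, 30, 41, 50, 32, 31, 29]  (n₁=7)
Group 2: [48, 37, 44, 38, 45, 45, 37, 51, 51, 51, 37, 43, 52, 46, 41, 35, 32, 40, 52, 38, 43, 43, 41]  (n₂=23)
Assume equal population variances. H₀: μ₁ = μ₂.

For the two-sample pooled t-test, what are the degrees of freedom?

df = n₁ + n₂ − 2 = 7 + 23 − 2 = 28

degrees of freedom = 28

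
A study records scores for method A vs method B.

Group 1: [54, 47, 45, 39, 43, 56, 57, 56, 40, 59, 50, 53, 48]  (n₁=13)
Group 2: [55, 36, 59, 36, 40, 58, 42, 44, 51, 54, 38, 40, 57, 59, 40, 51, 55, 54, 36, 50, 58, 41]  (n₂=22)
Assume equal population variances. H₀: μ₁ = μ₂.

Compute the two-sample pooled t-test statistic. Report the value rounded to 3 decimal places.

x̄₁=49.769, s₁=6.673, n₁=13
x̄₂=47.909, s₂=8.563, n₂=22
s_p² = [12·6.673² + 21·8.563²]/33 = 62.8523
SE = √(s_p²·(1/13+1/22)) = 2.7734
t = (49.769−47.909)/2.7734 = 0.6707
df = 33

test statistic = 0.671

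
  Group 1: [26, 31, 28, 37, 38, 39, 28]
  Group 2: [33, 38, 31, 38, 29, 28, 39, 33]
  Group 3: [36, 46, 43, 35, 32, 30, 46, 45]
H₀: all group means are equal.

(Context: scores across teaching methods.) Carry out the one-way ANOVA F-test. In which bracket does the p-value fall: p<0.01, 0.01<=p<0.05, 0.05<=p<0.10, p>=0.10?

Group means [32.43, 33.62, 39.12], grand mean 35.174
SSB = Σnᵢ(x̄ᵢ−x̄)² = 196.840; SSW = ΣΣ(x−x̄ᵢ)² = 610.464
MSB = 196.840/2 = 98.4200; MSW = 610.464/20 = 30.5232
F = MSB/MSW = 3.2244
df = (2, 20)
p-value (upper-tail) = 0.06113
→ bracket: 0.05<=p<0.10

p-value bracket: 0.05<=p<0.10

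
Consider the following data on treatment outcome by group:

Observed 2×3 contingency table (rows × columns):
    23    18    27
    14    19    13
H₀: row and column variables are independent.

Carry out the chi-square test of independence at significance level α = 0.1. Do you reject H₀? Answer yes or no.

Row totals [68, 46], col totals [37, 37, 40], n=114
χ² = (23−22.07)²/22.07 + (18−22.07)²/22.07 + (27−23.86)²/23.86 + (14−14.93)²/14.93 + (19−14.93)²/14.93 + (13−16.14)²/16.14 = 2.9816
df = 2
p-value (upper-tail) = 0.22519
At α=0.1: p ≥ α → fail to reject H₀

reject H₀: no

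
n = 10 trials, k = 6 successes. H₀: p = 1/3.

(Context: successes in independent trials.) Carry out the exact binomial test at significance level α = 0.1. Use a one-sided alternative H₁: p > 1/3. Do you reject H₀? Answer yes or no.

Exact binomial: n=10, k=6, p₀=1/3=0.3333
P(X≥6) from Σ C(n,i)·p₀^i·(1−p₀)^(n−i)
p-value (one-sided, H₁ greater) = 0.07656
At α=0.1: p < α → reject H₀

reject H₀: yes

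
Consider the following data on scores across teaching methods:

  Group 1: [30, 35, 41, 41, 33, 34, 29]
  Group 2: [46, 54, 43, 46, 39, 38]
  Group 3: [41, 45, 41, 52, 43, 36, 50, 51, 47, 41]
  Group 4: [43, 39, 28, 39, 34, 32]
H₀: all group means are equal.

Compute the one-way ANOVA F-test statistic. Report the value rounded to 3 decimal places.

Group means [34.71, 44.33, 44.70, 35.83], grand mean 40.379
SSB = Σnᵢ(x̄ᵢ−x̄)² = 629.132; SSW = ΣΣ(x−x̄ᵢ)² = 703.695
MSB = 629.132/3 = 209.7108; MSW = 703.695/25 = 28.1478
F = MSB/MSW = 7.4503
df = (3, 25)

test statistic = 7.450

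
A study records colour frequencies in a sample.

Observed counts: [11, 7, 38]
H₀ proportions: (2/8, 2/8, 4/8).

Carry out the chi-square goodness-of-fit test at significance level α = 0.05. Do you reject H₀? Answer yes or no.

reject H₀: yes

n = 56; E_i = n·p_i = [14.00, 14.00, 28.00]
χ² = (11−14.00)²/14.00 + (7−14.00)²/14.00 + (38−28.00)²/28.00 = 7.7143
df = 2
p-value (upper-tail) = 0.02113
At α=0.05: p < α → reject H₀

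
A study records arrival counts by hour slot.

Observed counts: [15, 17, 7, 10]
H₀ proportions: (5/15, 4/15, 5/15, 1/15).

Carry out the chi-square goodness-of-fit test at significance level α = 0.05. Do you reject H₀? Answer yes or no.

n = 49; E_i = n·p_i = [16.33, 13.07, 16.33, 3.27]
χ² = (15−16.33)²/16.33 + (17−13.07)²/13.07 + (7−16.33)²/16.33 + (10−3.27)²/3.27 = 20.5051
df = 3
p-value (upper-tail) = 0.00013
At α=0.05: p < α → reject H₀

reject H₀: yes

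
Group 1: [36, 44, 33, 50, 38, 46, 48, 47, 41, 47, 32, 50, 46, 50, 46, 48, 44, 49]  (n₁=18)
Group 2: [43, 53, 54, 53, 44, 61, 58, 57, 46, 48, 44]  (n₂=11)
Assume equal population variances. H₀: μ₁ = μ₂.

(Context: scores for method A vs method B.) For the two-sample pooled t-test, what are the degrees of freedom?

degrees of freedom = 27

df = n₁ + n₂ − 2 = 18 + 11 − 2 = 27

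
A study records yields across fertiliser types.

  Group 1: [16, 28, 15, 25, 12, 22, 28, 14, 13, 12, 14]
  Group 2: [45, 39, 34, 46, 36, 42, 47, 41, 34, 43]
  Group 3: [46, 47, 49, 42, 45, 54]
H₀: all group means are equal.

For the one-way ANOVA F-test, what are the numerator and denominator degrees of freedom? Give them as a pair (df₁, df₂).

k = 3 groups, N = 27 total
df = (k−1, N−k) = (3−1, 27−3) = (2, 24)

degrees of freedom = [2, 24]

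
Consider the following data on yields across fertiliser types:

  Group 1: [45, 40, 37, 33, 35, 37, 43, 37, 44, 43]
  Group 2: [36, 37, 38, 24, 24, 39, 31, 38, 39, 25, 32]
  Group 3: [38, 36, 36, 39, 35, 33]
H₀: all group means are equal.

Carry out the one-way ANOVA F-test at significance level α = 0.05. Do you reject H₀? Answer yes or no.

reject H₀: yes

Group means [39.40, 33.00, 36.17], grand mean 36.074
SSB = Σnᵢ(x̄ᵢ−x̄)² = 214.619; SSW = ΣΣ(x−x̄ᵢ)² = 557.233
MSB = 214.619/2 = 107.3093; MSW = 557.233/24 = 23.2181
F = MSB/MSW = 4.6218
df = (2, 24)
p-value (upper-tail) = 0.02005
At α=0.05: p < α → reject H₀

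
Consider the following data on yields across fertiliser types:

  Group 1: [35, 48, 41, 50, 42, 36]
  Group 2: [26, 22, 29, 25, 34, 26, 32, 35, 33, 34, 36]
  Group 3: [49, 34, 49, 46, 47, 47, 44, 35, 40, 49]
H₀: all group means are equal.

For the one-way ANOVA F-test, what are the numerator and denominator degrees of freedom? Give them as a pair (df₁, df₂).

degrees of freedom = [2, 24]

k = 3 groups, N = 27 total
df = (k−1, N−k) = (3−1, 27−3) = (2, 24)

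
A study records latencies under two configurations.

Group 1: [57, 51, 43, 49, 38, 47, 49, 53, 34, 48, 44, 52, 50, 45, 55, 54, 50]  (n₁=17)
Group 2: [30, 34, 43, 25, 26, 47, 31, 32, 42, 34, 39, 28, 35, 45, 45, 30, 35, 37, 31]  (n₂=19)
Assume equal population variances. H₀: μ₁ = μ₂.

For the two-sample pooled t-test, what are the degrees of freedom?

degrees of freedom = 34

df = n₁ + n₂ − 2 = 17 + 19 − 2 = 34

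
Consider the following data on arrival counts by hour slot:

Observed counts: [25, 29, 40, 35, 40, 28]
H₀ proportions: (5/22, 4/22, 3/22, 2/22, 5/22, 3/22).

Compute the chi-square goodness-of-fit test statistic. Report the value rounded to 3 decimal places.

n = 197; E_i = n·p_i = [44.77, 35.82, 26.86, 17.91, 44.77, 26.86]
χ² = (25−44.77)²/44.77 + (29−35.82)²/35.82 + (40−26.86)²/26.86 + (35−17.91)²/17.91 + (40−44.77)²/44.77 + (28−26.86)²/26.86 = 33.3206
df = 5

test statistic = 33.321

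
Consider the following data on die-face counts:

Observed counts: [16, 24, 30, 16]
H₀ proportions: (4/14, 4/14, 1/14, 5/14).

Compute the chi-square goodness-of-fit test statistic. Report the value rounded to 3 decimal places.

test statistic = 102.707

n = 86; E_i = n·p_i = [24.57, 24.57, 6.14, 30.71]
χ² = (16−24.57)²/24.57 + (24−24.57)²/24.57 + (30−6.14)²/6.14 + (16−30.71)²/30.71 = 102.7070
df = 3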